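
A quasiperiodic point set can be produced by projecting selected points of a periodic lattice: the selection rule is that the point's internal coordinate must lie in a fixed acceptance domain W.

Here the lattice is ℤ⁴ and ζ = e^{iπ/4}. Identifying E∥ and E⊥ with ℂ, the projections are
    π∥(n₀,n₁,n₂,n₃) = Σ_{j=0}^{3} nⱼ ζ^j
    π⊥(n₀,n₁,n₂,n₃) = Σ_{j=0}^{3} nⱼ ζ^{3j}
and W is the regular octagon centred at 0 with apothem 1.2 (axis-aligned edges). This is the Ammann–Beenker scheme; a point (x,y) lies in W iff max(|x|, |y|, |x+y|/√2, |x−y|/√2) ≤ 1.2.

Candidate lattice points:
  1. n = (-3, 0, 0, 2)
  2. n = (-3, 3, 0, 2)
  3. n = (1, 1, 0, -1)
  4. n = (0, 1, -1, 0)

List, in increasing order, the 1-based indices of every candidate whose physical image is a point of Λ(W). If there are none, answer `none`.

With ζ = e^{iπ/4} the internal vectors are ζ^0,ζ^3,ζ^6,ζ^9.
#1 (-3, 0, 0, 2): internal (-1.585786, 1.414214); octagon support 2.121320 vs apothem 1.2 → ∉ W
#2 (-3, 3, 0, 2): internal (-3.707107, 3.535534); octagon support 5.121320 vs apothem 1.2 → ∉ W
#3 (1, 1, 0, -1): internal (-0.414214, 0.000000); octagon support 0.414214 vs apothem 1.2 → ∈ W
#4 (0, 1, -1, 0): internal (-0.707107, 1.707107); octagon support 1.707107 vs apothem 1.2 → ∉ W

3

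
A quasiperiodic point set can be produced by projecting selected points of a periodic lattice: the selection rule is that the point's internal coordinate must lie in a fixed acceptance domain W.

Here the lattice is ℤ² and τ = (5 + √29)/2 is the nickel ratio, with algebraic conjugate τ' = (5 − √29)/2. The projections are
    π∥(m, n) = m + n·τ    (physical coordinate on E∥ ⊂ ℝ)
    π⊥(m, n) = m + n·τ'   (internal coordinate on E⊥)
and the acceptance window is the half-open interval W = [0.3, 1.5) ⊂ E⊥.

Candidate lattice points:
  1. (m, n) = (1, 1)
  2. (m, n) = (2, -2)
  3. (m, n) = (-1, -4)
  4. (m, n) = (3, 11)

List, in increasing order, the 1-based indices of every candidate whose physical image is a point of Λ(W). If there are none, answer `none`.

1, 4

τ' = (5−√29)/2 ≈ -0.1926.
candidate 1: (m,n)=(1,1) → π∥ = 1+1·τ ≈ 6.1926, π⊥ = 1+1·τ' ≈ 0.8074 ∈ [0.3, 1.5) ⇒ IN Λ
candidate 2: (m,n)=(2,-2) → π∥ = 2-2·τ ≈ -8.3852, π⊥ = 2-2·τ' ≈ 2.3852 ∉ [0.3, 1.5) ⇒ out
candidate 3: (m,n)=(-1,-4) → π∥ = -1-4·τ ≈ -21.7703, π⊥ = -1-4·τ' ≈ -0.2297 ∉ [0.3, 1.5) ⇒ out
candidate 4: (m,n)=(3,11) → π∥ = 3+11·τ ≈ 60.1184, π⊥ = 3+11·τ' ≈ 0.8816 ∈ [0.3, 1.5) ⇒ IN Λ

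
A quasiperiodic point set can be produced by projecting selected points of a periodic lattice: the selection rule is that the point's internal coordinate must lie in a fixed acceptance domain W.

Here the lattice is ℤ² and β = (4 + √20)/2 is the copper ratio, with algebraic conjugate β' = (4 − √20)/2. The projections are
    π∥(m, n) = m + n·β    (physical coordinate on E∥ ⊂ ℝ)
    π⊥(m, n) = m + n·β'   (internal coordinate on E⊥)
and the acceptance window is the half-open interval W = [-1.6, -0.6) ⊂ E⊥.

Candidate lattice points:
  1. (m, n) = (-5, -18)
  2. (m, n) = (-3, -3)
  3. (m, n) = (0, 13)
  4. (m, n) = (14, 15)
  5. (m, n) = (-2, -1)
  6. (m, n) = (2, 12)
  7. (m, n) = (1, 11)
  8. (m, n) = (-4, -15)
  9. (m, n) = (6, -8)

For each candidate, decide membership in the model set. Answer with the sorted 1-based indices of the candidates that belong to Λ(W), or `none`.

1, 6, 7

Numerically β ≈ 4.236068 and β' = −1/β ≈ -0.236068.
#1 (-5,-18): internal coord -5 + (-18)·β' = -0.750776; -0.750776 ∈ [-1.6, -0.6) → IN Λ
#2 (-3,-3): internal coord -3 + (-3)·β' = -2.291796; -2.291796 ∉ [-1.6, -0.6) → out
#3 (0,13): internal coord 0 + (13)·β' = -3.068884; -3.068884 ∉ [-1.6, -0.6) → out
#4 (14,15): internal coord 14 + (15)·β' = +10.458980; +10.458980 ∉ [-1.6, -0.6) → out
#5 (-2,-1): internal coord -2 + (-1)·β' = -1.763932; -1.763932 ∉ [-1.6, -0.6) → out
#6 (2,12): internal coord 2 + (12)·β' = -0.832816; -0.832816 ∈ [-1.6, -0.6) → IN Λ
#7 (1,11): internal coord 1 + (11)·β' = -1.596748; -1.596748 ∈ [-1.6, -0.6) → IN Λ
#8 (-4,-15): internal coord -4 + (-15)·β' = -0.458980; -0.458980 ∉ [-1.6, -0.6) → out
#9 (6,-8): internal coord 6 + (-8)·β' = +7.888544; +7.888544 ∉ [-1.6, -0.6) → out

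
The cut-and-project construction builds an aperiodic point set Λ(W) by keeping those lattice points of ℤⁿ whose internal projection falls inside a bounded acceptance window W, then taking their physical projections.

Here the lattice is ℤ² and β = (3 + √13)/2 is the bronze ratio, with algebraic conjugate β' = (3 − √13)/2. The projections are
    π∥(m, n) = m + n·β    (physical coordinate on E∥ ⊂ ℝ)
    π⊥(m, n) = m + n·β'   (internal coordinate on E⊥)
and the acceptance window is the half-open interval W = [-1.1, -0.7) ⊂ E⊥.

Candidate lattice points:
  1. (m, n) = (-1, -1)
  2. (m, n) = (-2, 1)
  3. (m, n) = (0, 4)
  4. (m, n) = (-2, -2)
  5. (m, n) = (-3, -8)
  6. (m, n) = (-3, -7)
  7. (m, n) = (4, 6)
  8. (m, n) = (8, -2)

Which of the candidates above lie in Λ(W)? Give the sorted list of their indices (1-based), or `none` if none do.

Compute β' = (3−√13)/2 = -0.30278, so π⊥(m,n) = m -0.30278·n.
[1] lift (-1,-1): star map gives -0.69722; window check -1.1 ≤ -0.69722 < -0.7 is false → out
[2] lift (-2,1): star map gives -2.30278; window check -1.1 ≤ -2.30278 < -0.7 is false → out
[3] lift (0,4): star map gives -1.21110; window check -1.1 ≤ -1.21110 < -0.7 is false → out
[4] lift (-2,-2): star map gives -1.39445; window check -1.1 ≤ -1.39445 < -0.7 is false → out
[5] lift (-3,-8): star map gives -0.57779; window check -1.1 ≤ -0.57779 < -0.7 is false → out
[6] lift (-3,-7): star map gives -0.88057; window check -1.1 ≤ -0.88057 < -0.7 is true → IN Λ
[7] lift (4,6): star map gives 2.18335; window check -1.1 ≤ 2.18335 < -0.7 is false → out
[8] lift (8,-2): star map gives 8.60555; window check -1.1 ≤ 8.60555 < -0.7 is false → out

6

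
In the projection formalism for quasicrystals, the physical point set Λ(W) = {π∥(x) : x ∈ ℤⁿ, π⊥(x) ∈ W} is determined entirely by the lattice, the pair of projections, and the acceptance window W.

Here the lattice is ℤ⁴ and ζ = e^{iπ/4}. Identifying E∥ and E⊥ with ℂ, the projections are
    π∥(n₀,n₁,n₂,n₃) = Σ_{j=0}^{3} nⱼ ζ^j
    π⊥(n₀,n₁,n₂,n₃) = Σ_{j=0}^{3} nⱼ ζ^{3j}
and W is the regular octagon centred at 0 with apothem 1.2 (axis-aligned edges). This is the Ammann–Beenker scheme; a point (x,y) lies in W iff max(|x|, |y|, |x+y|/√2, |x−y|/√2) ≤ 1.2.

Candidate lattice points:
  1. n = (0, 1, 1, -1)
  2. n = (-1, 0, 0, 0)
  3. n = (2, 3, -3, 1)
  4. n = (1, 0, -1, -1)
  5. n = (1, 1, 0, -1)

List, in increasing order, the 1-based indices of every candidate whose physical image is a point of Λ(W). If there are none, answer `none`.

Internal map: ζ^{3j} for j=0..3 gives (1,0), (−√2/2,√2/2), (0,−1), (√2/2,√2/2).
#1 (0, 1, 1, -1): internal (-1.414214, -1.000000); octagon support 1.707107 vs apothem 1.2 → ∉ W
#2 (-1, 0, 0, 0): internal (-1.000000, 0.000000); octagon support 1.000000 vs apothem 1.2 → ∈ W
#3 (2, 3, -3, 1): internal (0.585786, 5.828427); octagon support 5.828427 vs apothem 1.2 → ∉ W
#4 (1, 0, -1, -1): internal (0.292893, 0.292893); octagon support 0.414214 vs apothem 1.2 → ∈ W
#5 (1, 1, 0, -1): internal (-0.414214, 0.000000); octagon support 0.414214 vs apothem 1.2 → ∈ W

2, 4, 5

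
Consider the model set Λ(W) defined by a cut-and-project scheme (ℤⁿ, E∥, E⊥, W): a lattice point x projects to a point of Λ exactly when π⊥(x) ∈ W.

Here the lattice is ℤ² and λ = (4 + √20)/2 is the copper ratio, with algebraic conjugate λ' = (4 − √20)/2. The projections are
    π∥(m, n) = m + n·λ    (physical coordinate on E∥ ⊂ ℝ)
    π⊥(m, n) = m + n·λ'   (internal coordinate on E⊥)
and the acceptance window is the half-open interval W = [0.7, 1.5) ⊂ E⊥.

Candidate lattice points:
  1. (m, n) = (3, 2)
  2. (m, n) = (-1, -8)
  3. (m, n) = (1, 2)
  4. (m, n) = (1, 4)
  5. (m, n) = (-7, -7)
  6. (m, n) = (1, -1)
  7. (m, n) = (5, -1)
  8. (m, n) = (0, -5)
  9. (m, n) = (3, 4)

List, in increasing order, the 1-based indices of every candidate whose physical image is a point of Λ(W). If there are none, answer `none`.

2, 6, 8

λ' = (4−√20)/2 ≈ -0.2361.
candidate 1: (m,n)=(3,2) → π∥ = 3+2·λ ≈ 11.4721, π⊥ = 3+2·λ' ≈ 2.5279 ∉ [0.7, 1.5) ⇒ out
candidate 2: (m,n)=(-1,-8) → π∥ = -1-8·λ ≈ -34.8885, π⊥ = -1-8·λ' ≈ 0.8885 ∈ [0.7, 1.5) ⇒ IN Λ
candidate 3: (m,n)=(1,2) → π∥ = 1+2·λ ≈ 9.4721, π⊥ = 1+2·λ' ≈ 0.5279 ∉ [0.7, 1.5) ⇒ out
candidate 4: (m,n)=(1,4) → π∥ = 1+4·λ ≈ 17.9443, π⊥ = 1+4·λ' ≈ 0.0557 ∉ [0.7, 1.5) ⇒ out
candidate 5: (m,n)=(-7,-7) → π∥ = -7-7·λ ≈ -36.6525, π⊥ = -7-7·λ' ≈ -5.3475 ∉ [0.7, 1.5) ⇒ out
candidate 6: (m,n)=(1,-1) → π∥ = 1-1·λ ≈ -3.2361, π⊥ = 1-1·λ' ≈ 1.2361 ∈ [0.7, 1.5) ⇒ IN Λ
candidate 7: (m,n)=(5,-1) → π∥ = 5-1·λ ≈ 0.7639, π⊥ = 5-1·λ' ≈ 5.2361 ∉ [0.7, 1.5) ⇒ out
candidate 8: (m,n)=(0,-5) → π∥ = 0-5·λ ≈ -21.1803, π⊥ = 0-5·λ' ≈ 1.1803 ∈ [0.7, 1.5) ⇒ IN Λ
candidate 9: (m,n)=(3,4) → π∥ = 3+4·λ ≈ 19.9443, π⊥ = 3+4·λ' ≈ 2.0557 ∉ [0.7, 1.5) ⇒ out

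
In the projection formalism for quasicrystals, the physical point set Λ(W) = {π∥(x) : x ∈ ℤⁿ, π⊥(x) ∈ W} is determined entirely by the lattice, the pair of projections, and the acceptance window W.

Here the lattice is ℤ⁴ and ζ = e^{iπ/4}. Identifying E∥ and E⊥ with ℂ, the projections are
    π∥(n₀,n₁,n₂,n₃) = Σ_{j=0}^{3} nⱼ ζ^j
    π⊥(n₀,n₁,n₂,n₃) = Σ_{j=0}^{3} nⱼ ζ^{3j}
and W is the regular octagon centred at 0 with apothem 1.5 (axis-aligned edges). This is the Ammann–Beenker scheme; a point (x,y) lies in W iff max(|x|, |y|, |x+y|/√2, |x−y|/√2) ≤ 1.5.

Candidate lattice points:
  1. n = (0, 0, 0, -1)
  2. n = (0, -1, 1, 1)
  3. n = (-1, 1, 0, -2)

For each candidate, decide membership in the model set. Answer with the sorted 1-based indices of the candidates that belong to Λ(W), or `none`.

1

With ζ = e^{iπ/4} the internal vectors are ζ^0,ζ^3,ζ^6,ζ^9.
candidate 1: n = (0, 0, 0, -1) → π⊥ ≈ (-0.7071, -0.7071); max(|x|,|y|,|x±y|/√2) = 1.0000 ≤ 1.5 ⇒ ∈ W
candidate 2: n = (0, -1, 1, 1) → π⊥ ≈ (+1.4142, -1.0000); max(|x|,|y|,|x±y|/√2) = 1.7071 > 1.5 ⇒ ∉ W
candidate 3: n = (-1, 1, 0, -2) → π⊥ ≈ (-3.1213, -0.7071); max(|x|,|y|,|x±y|/√2) = 3.1213 > 1.5 ⇒ ∉ W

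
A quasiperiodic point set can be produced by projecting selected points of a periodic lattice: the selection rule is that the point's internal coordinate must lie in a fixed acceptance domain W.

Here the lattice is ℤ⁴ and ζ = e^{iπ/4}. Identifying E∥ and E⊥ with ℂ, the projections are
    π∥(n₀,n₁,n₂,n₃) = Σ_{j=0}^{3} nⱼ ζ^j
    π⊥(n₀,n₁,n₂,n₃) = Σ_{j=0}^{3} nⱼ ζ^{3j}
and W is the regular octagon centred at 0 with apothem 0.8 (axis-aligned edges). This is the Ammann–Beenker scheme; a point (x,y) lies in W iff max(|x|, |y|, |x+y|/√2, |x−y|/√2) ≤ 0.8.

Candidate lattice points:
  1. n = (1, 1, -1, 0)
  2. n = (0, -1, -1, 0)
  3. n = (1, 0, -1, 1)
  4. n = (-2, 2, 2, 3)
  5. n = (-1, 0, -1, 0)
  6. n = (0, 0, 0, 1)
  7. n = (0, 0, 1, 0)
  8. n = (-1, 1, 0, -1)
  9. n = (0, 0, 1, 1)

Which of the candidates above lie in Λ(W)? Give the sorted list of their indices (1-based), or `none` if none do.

2, 9

π⊥(n) = n₀ + n₁ζ³ + n₂ζ⁶ + n₃ζ⁹ where ζ = e^{iπ/4}.
candidate 1: n = (1, 1, -1, 0) → π⊥ ≈ (+0.292893, +1.707107); max(|x|,|y|,|x±y|/√2) = 1.707107 > 0.8 ⇒ ∉ W
candidate 2: n = (0, -1, -1, 0) → π⊥ ≈ (+0.707107, +0.292893); max(|x|,|y|,|x±y|/√2) = 0.707107 ≤ 0.8 ⇒ ∈ W
candidate 3: n = (1, 0, -1, 1) → π⊥ ≈ (+1.707107, +1.707107); max(|x|,|y|,|x±y|/√2) = 2.414214 > 0.8 ⇒ ∉ W
candidate 4: n = (-2, 2, 2, 3) → π⊥ ≈ (-1.292893, +1.535534); max(|x|,|y|,|x±y|/√2) = 2.000000 > 0.8 ⇒ ∉ W
candidate 5: n = (-1, 0, -1, 0) → π⊥ ≈ (-1.000000, +1.000000); max(|x|,|y|,|x±y|/√2) = 1.414214 > 0.8 ⇒ ∉ W
candidate 6: n = (0, 0, 0, 1) → π⊥ ≈ (+0.707107, +0.707107); max(|x|,|y|,|x±y|/√2) = 1.000000 > 0.8 ⇒ ∉ W
candidate 7: n = (0, 0, 1, 0) → π⊥ ≈ (+0.000000, -1.000000); max(|x|,|y|,|x±y|/√2) = 1.000000 > 0.8 ⇒ ∉ W
candidate 8: n = (-1, 1, 0, -1) → π⊥ ≈ (-2.414214, +0.000000); max(|x|,|y|,|x±y|/√2) = 2.414214 > 0.8 ⇒ ∉ W
candidate 9: n = (0, 0, 1, 1) → π⊥ ≈ (+0.707107, -0.292893); max(|x|,|y|,|x±y|/√2) = 0.707107 ≤ 0.8 ⇒ ∈ W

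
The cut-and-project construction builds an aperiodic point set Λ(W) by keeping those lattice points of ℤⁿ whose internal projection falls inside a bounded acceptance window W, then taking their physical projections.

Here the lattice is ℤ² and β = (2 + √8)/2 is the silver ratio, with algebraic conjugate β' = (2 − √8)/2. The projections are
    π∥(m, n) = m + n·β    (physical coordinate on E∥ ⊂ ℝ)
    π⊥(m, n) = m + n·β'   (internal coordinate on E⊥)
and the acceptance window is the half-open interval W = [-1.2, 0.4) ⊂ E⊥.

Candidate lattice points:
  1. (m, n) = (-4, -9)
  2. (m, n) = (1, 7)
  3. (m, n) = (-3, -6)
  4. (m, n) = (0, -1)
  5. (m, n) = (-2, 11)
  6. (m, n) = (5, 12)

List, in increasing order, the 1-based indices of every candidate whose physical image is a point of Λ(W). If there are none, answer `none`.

Numerically β ≈ 2.41421 and β' = −1/β ≈ -0.41421.
[1] lift (-4,-9): star map gives -0.27208; window check -1.2 ≤ -0.27208 < 0.4 is true → IN Λ
[2] lift (1,7): star map gives -1.89949; window check -1.2 ≤ -1.89949 < 0.4 is false → out
[3] lift (-3,-6): star map gives -0.51472; window check -1.2 ≤ -0.51472 < 0.4 is true → IN Λ
[4] lift (0,-1): star map gives 0.41421; window check -1.2 ≤ 0.41421 < 0.4 is false → out
[5] lift (-2,11): star map gives -6.55635; window check -1.2 ≤ -6.55635 < 0.4 is false → out
[6] lift (5,12): star map gives 0.02944; window check -1.2 ≤ 0.02944 < 0.4 is true → IN Λ

1, 3, 6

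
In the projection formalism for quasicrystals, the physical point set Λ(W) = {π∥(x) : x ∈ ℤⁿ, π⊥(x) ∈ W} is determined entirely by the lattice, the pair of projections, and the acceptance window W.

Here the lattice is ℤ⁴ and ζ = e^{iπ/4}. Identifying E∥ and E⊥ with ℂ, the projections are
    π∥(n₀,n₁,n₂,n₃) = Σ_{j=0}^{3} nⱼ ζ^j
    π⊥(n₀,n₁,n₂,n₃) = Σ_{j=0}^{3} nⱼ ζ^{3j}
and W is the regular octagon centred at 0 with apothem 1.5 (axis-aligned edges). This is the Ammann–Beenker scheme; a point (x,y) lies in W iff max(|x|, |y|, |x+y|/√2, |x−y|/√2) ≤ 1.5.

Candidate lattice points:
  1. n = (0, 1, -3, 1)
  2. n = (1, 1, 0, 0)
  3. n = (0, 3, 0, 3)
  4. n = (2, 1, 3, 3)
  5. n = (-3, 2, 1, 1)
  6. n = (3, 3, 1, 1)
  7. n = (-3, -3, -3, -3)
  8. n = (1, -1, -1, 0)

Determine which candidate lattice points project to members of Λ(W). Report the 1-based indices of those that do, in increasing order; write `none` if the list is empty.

Internal map: ζ^{3j} for j=0..3 gives (1,0), (−√2/2,√2/2), (0,−1), (√2/2,√2/2).
#1 (0, 1, -3, 1): internal (0.0000, 4.4142); octagon support 4.4142 vs apothem 1.5 → ∉ W
#2 (1, 1, 0, 0): internal (0.2929, 0.7071); octagon support 0.7071 vs apothem 1.5 → ∈ W
#3 (0, 3, 0, 3): internal (0.0000, 4.2426); octagon support 4.2426 vs apothem 1.5 → ∉ W
#4 (2, 1, 3, 3): internal (3.4142, -0.1716); octagon support 3.4142 vs apothem 1.5 → ∉ W
#5 (-3, 2, 1, 1): internal (-3.7071, 1.1213); octagon support 3.7071 vs apothem 1.5 → ∉ W
#6 (3, 3, 1, 1): internal (1.5858, 1.8284); octagon support 2.4142 vs apothem 1.5 → ∉ W
#7 (-3, -3, -3, -3): internal (-3.0000, -1.2426); octagon support 3.0000 vs apothem 1.5 → ∉ W
#8 (1, -1, -1, 0): internal (1.7071, 0.2929); octagon support 1.7071 vs apothem 1.5 → ∉ W

2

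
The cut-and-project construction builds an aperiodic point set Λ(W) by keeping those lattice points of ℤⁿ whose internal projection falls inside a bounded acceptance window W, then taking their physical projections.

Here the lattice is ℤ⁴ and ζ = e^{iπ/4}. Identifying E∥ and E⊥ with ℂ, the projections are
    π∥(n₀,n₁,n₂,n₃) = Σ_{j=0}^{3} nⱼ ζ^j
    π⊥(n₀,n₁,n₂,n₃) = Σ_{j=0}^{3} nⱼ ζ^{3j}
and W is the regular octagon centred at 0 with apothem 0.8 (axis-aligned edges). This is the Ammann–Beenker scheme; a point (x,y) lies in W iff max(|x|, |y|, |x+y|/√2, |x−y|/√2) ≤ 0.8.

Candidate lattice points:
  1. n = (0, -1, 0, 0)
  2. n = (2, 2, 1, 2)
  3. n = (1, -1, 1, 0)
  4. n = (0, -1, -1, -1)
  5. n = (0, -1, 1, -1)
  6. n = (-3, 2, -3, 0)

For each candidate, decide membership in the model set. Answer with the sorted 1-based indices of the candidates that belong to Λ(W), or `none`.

4

π⊥(n) = n₀ + n₁ζ³ + n₂ζ⁶ + n₃ζ⁹ where ζ = e^{iπ/4}.
candidate 1: n = (0, -1, 0, 0) → π⊥ ≈ (+0.7071, -0.7071); max(|x|,|y|,|x±y|/√2) = 1.0000 > 0.8 ⇒ ∉ W
candidate 2: n = (2, 2, 1, 2) → π⊥ ≈ (+2.0000, +1.8284); max(|x|,|y|,|x±y|/√2) = 2.7071 > 0.8 ⇒ ∉ W
candidate 3: n = (1, -1, 1, 0) → π⊥ ≈ (+1.7071, -1.7071); max(|x|,|y|,|x±y|/√2) = 2.4142 > 0.8 ⇒ ∉ W
candidate 4: n = (0, -1, -1, -1) → π⊥ ≈ (+0.0000, -0.4142); max(|x|,|y|,|x±y|/√2) = 0.4142 ≤ 0.8 ⇒ ∈ W
candidate 5: n = (0, -1, 1, -1) → π⊥ ≈ (+0.0000, -2.4142); max(|x|,|y|,|x±y|/√2) = 2.4142 > 0.8 ⇒ ∉ W
candidate 6: n = (-3, 2, -3, 0) → π⊥ ≈ (-4.4142, +4.4142); max(|x|,|y|,|x±y|/√2) = 6.2426 > 0.8 ⇒ ∉ W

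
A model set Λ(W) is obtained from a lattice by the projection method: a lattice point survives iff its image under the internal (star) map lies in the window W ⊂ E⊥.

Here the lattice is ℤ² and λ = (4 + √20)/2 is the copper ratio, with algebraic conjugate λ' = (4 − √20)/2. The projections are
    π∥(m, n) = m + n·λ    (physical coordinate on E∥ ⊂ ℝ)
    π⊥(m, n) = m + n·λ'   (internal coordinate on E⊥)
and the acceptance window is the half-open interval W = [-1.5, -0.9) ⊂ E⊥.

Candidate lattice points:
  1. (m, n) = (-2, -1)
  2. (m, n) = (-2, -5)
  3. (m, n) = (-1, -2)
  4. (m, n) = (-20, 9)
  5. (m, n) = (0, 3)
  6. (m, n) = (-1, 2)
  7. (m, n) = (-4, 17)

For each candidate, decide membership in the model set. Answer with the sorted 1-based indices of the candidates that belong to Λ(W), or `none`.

6

λ' = (4−√20)/2 ≈ -0.2361.
candidate 1: (m,n)=(-2,-1) → π∥ = -2-1·λ ≈ -6.2361, π⊥ = -2-1·λ' ≈ -1.7639 ∉ [-1.5, -0.9) ⇒ out
candidate 2: (m,n)=(-2,-5) → π∥ = -2-5·λ ≈ -23.1803, π⊥ = -2-5·λ' ≈ -0.8197 ∉ [-1.5, -0.9) ⇒ out
candidate 3: (m,n)=(-1,-2) → π∥ = -1-2·λ ≈ -9.4721, π⊥ = -1-2·λ' ≈ -0.5279 ∉ [-1.5, -0.9) ⇒ out
candidate 4: (m,n)=(-20,9) → π∥ = -20+9·λ ≈ 18.1246, π⊥ = -20+9·λ' ≈ -22.1246 ∉ [-1.5, -0.9) ⇒ out
candidate 5: (m,n)=(0,3) → π∥ = 0+3·λ ≈ 12.7082, π⊥ = 0+3·λ' ≈ -0.7082 ∉ [-1.5, -0.9) ⇒ out
candidate 6: (m,n)=(-1,2) → π∥ = -1+2·λ ≈ 7.4721, π⊥ = -1+2·λ' ≈ -1.4721 ∈ [-1.5, -0.9) ⇒ IN Λ
candidate 7: (m,n)=(-4,17) → π∥ = -4+17·λ ≈ 68.0132, π⊥ = -4+17·λ' ≈ -8.0132 ∉ [-1.5, -0.9) ⇒ out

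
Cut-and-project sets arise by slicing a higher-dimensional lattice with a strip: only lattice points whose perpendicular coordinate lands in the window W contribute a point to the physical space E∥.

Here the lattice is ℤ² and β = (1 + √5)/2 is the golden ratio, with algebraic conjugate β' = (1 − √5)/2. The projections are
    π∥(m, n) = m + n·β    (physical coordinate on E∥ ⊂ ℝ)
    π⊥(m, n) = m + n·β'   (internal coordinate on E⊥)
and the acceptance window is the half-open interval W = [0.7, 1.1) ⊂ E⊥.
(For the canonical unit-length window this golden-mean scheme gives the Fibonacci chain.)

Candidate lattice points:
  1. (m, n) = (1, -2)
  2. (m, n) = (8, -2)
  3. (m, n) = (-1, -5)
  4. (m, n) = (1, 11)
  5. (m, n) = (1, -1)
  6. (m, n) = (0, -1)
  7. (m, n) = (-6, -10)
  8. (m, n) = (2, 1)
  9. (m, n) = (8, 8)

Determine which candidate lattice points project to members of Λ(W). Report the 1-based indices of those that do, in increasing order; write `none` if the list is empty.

none

β' = (1−√5)/2 ≈ -0.618034.
#1 (1,-2): internal coord 1 + (-2)·β' = +2.236068; +2.236068 ∉ [0.7, 1.1) → out
#2 (8,-2): internal coord 8 + (-2)·β' = +9.236068; +9.236068 ∉ [0.7, 1.1) → out
#3 (-1,-5): internal coord -1 + (-5)·β' = +2.090170; +2.090170 ∉ [0.7, 1.1) → out
#4 (1,11): internal coord 1 + (11)·β' = -5.798374; -5.798374 ∉ [0.7, 1.1) → out
#5 (1,-1): internal coord 1 + (-1)·β' = +1.618034; +1.618034 ∉ [0.7, 1.1) → out
#6 (0,-1): internal coord 0 + (-1)·β' = +0.618034; +0.618034 ∉ [0.7, 1.1) → out
#7 (-6,-10): internal coord -6 + (-10)·β' = +0.180340; +0.180340 ∉ [0.7, 1.1) → out
#8 (2,1): internal coord 2 + (1)·β' = +1.381966; +1.381966 ∉ [0.7, 1.1) → out
#9 (8,8): internal coord 8 + (8)·β' = +3.055728; +3.055728 ∉ [0.7, 1.1) → out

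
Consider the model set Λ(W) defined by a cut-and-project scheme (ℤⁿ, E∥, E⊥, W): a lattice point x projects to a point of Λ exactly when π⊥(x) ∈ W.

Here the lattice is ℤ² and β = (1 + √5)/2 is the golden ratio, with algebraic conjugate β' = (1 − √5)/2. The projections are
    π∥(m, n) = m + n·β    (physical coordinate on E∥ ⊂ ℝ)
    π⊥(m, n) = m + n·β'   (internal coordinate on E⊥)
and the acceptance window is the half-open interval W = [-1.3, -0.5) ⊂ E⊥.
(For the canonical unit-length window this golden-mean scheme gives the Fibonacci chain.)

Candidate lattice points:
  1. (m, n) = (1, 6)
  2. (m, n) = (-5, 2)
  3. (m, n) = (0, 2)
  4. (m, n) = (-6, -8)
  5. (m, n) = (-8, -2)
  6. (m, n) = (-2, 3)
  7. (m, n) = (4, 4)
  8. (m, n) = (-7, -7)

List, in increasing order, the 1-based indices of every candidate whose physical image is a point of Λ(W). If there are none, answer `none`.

Numerically β ≈ 1.6180 and β' = −1/β ≈ -0.6180.
candidate 1: (m,n)=(1,6) → π∥ = 1+6·β ≈ 10.7082, π⊥ = 1+6·β' ≈ -2.7082 ∉ [-1.3, -0.5) ⇒ out
candidate 2: (m,n)=(-5,2) → π∥ = -5+2·β ≈ -1.7639, π⊥ = -5+2·β' ≈ -6.2361 ∉ [-1.3, -0.5) ⇒ out
candidate 3: (m,n)=(0,2) → π∥ = 0+2·β ≈ 3.2361, π⊥ = 0+2·β' ≈ -1.2361 ∈ [-1.3, -0.5) ⇒ IN Λ
candidate 4: (m,n)=(-6,-8) → π∥ = -6-8·β ≈ -18.9443, π⊥ = -6-8·β' ≈ -1.0557 ∈ [-1.3, -0.5) ⇒ IN Λ
candidate 5: (m,n)=(-8,-2) → π∥ = -8-2·β ≈ -11.2361, π⊥ = -8-2·β' ≈ -6.7639 ∉ [-1.3, -0.5) ⇒ out
candidate 6: (m,n)=(-2,3) → π∥ = -2+3·β ≈ 2.8541, π⊥ = -2+3·β' ≈ -3.8541 ∉ [-1.3, -0.5) ⇒ out
candidate 7: (m,n)=(4,4) → π∥ = 4+4·β ≈ 10.4721, π⊥ = 4+4·β' ≈ 1.5279 ∉ [-1.3, -0.5) ⇒ out
candidate 8: (m,n)=(-7,-7) → π∥ = -7-7·β ≈ -18.3262, π⊥ = -7-7·β' ≈ -2.6738 ∉ [-1.3, -0.5) ⇒ out

3, 4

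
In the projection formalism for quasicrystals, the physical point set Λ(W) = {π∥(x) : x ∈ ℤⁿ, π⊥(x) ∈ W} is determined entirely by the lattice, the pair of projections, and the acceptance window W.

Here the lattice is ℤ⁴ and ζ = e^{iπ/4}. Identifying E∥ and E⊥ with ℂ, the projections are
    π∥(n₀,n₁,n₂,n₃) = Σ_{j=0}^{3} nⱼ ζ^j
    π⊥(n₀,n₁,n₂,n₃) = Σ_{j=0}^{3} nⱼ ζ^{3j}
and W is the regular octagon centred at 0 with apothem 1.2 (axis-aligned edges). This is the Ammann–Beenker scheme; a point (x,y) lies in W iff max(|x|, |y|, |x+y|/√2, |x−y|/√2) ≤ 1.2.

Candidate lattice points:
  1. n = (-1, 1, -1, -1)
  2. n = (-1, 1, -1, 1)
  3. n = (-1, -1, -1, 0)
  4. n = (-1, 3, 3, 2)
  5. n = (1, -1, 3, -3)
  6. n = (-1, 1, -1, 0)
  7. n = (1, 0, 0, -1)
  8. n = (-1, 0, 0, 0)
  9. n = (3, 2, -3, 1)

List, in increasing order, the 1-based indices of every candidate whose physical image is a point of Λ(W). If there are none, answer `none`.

3, 7, 8

With ζ = e^{iπ/4} the internal vectors are ζ^0,ζ^3,ζ^6,ζ^9.
candidate 1: n = (-1, 1, -1, -1) → π⊥ ≈ (-2.41421, +1.00000); max(|x|,|y|,|x±y|/√2) = 2.41421 > 1.2 ⇒ ∉ W
candidate 2: n = (-1, 1, -1, 1) → π⊥ ≈ (-1.00000, +2.41421); max(|x|,|y|,|x±y|/√2) = 2.41421 > 1.2 ⇒ ∉ W
candidate 3: n = (-1, -1, -1, 0) → π⊥ ≈ (-0.29289, +0.29289); max(|x|,|y|,|x±y|/√2) = 0.41421 ≤ 1.2 ⇒ ∈ W
candidate 4: n = (-1, 3, 3, 2) → π⊥ ≈ (-1.70711, +0.53553); max(|x|,|y|,|x±y|/√2) = 1.70711 > 1.2 ⇒ ∉ W
candidate 5: n = (1, -1, 3, -3) → π⊥ ≈ (-0.41421, -5.82843); max(|x|,|y|,|x±y|/√2) = 5.82843 > 1.2 ⇒ ∉ W
candidate 6: n = (-1, 1, -1, 0) → π⊥ ≈ (-1.70711, +1.70711); max(|x|,|y|,|x±y|/√2) = 2.41421 > 1.2 ⇒ ∉ W
candidate 7: n = (1, 0, 0, -1) → π⊥ ≈ (+0.29289, -0.70711); max(|x|,|y|,|x±y|/√2) = 0.70711 ≤ 1.2 ⇒ ∈ W
candidate 8: n = (-1, 0, 0, 0) → π⊥ ≈ (-1.00000, +0.00000); max(|x|,|y|,|x±y|/√2) = 1.00000 ≤ 1.2 ⇒ ∈ W
candidate 9: n = (3, 2, -3, 1) → π⊥ ≈ (+2.29289, +5.12132); max(|x|,|y|,|x±y|/√2) = 5.24264 > 1.2 ⇒ ∉ W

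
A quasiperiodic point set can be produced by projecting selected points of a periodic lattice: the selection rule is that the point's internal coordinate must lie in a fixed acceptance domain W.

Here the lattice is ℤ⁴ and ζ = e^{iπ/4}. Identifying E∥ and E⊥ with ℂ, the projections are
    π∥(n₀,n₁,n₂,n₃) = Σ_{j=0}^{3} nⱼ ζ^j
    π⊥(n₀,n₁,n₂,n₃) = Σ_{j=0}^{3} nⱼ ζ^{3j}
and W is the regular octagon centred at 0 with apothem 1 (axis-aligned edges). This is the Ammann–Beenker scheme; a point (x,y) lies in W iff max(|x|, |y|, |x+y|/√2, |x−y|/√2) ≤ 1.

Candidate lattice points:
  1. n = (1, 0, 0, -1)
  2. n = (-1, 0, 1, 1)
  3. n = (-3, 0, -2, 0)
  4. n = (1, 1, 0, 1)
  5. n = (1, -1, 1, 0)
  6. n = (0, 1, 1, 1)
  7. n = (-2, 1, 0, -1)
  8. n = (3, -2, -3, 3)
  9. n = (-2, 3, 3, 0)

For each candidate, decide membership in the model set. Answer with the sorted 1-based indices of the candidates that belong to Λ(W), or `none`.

1, 2, 6

π⊥(n) = n₀ + n₁ζ³ + n₂ζ⁶ + n₃ζ⁹ where ζ = e^{iπ/4}.
#1 (1, 0, 0, -1): internal (0.29289, -0.70711); octagon support 0.70711 vs apothem 1 → ∈ W
#2 (-1, 0, 1, 1): internal (-0.29289, -0.29289); octagon support 0.41421 vs apothem 1 → ∈ W
#3 (-3, 0, -2, 0): internal (-3.00000, 2.00000); octagon support 3.53553 vs apothem 1 → ∉ W
#4 (1, 1, 0, 1): internal (1.00000, 1.41421); octagon support 1.70711 vs apothem 1 → ∉ W
#5 (1, -1, 1, 0): internal (1.70711, -1.70711); octagon support 2.41421 vs apothem 1 → ∉ W
#6 (0, 1, 1, 1): internal (0.00000, 0.41421); octagon support 0.41421 vs apothem 1 → ∈ W
#7 (-2, 1, 0, -1): internal (-3.41421, 0.00000); octagon support 3.41421 vs apothem 1 → ∉ W
#8 (3, -2, -3, 3): internal (6.53553, 3.70711); octagon support 7.24264 vs apothem 1 → ∉ W
#9 (-2, 3, 3, 0): internal (-4.12132, -0.87868); octagon support 4.12132 vs apothem 1 → ∉ W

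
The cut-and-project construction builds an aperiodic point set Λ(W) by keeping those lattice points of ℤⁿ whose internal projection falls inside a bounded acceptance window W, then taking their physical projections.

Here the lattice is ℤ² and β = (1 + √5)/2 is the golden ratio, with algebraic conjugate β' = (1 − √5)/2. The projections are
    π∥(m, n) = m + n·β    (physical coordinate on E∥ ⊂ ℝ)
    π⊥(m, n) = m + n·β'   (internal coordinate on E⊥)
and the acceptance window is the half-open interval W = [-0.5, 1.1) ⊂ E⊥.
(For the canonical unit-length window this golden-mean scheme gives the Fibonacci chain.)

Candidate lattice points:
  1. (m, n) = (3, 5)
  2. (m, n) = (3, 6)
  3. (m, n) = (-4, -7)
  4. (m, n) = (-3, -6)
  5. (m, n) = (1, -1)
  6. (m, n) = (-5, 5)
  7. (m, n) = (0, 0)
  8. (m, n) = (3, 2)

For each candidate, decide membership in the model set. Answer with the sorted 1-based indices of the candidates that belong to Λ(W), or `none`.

1, 3, 4, 7

β' = (1−√5)/2 ≈ -0.6180.
candidate 1: (m,n)=(3,5) → π∥ = 3+5·β ≈ 11.0902, π⊥ = 3+5·β' ≈ -0.0902 ∈ [-0.5, 1.1) ⇒ IN Λ
candidate 2: (m,n)=(3,6) → π∥ = 3+6·β ≈ 12.7082, π⊥ = 3+6·β' ≈ -0.7082 ∉ [-0.5, 1.1) ⇒ out
candidate 3: (m,n)=(-4,-7) → π∥ = -4-7·β ≈ -15.3262, π⊥ = -4-7·β' ≈ 0.3262 ∈ [-0.5, 1.1) ⇒ IN Λ
candidate 4: (m,n)=(-3,-6) → π∥ = -3-6·β ≈ -12.7082, π⊥ = -3-6·β' ≈ 0.7082 ∈ [-0.5, 1.1) ⇒ IN Λ
candidate 5: (m,n)=(1,-1) → π∥ = 1-1·β ≈ -0.6180, π⊥ = 1-1·β' ≈ 1.6180 ∉ [-0.5, 1.1) ⇒ out
candidate 6: (m,n)=(-5,5) → π∥ = -5+5·β ≈ 3.0902, π⊥ = -5+5·β' ≈ -8.0902 ∉ [-0.5, 1.1) ⇒ out
candidate 7: (m,n)=(0,0) → π∥ = 0+0·β ≈ 0.0000, π⊥ = 0+0·β' ≈ 0.0000 ∈ [-0.5, 1.1) ⇒ IN Λ
candidate 8: (m,n)=(3,2) → π∥ = 3+2·β ≈ 6.2361, π⊥ = 3+2·β' ≈ 1.7639 ∉ [-0.5, 1.1) ⇒ out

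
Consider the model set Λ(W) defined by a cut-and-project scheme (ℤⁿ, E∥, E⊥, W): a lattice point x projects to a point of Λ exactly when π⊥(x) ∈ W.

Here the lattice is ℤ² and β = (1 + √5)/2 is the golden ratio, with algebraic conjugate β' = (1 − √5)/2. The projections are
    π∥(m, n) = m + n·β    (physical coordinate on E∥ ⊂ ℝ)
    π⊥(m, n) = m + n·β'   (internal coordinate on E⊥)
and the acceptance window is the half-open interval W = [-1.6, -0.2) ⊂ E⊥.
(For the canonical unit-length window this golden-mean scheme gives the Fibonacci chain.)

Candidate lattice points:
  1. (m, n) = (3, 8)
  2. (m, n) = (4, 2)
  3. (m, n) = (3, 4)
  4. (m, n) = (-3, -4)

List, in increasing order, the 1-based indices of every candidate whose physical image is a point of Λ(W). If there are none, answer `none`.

4

Compute β' = (1−√5)/2 = -0.61803, so π⊥(m,n) = m -0.61803·n.
#1 (3,8): internal coord 3 + (8)·β' = -1.94427; -1.94427 ∉ [-1.6, -0.2) → out
#2 (4,2): internal coord 4 + (2)·β' = +2.76393; +2.76393 ∉ [-1.6, -0.2) → out
#3 (3,4): internal coord 3 + (4)·β' = +0.52786; +0.52786 ∉ [-1.6, -0.2) → out
#4 (-3,-4): internal coord -3 + (-4)·β' = -0.52786; -0.52786 ∈ [-1.6, -0.2) → IN Λ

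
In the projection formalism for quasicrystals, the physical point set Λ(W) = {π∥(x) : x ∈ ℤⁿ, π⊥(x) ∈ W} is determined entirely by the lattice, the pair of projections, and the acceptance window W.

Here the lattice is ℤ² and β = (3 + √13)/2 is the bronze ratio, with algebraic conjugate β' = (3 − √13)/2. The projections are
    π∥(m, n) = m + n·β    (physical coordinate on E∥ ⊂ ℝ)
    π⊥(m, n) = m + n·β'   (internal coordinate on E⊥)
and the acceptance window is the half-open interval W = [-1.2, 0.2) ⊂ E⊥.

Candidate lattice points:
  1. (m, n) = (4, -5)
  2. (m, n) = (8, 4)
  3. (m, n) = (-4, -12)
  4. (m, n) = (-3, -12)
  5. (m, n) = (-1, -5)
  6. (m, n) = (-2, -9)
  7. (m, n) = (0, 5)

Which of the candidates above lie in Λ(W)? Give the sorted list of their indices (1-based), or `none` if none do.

3

Numerically β ≈ 3.3028 and β' = −1/β ≈ -0.3028.
#1 (4,-5): internal coord 4 + (-5)·β' = +5.5139; +5.5139 ∉ [-1.2, 0.2) → out
#2 (8,4): internal coord 8 + (4)·β' = +6.7889; +6.7889 ∉ [-1.2, 0.2) → out
#3 (-4,-12): internal coord -4 + (-12)·β' = -0.3667; -0.3667 ∈ [-1.2, 0.2) → IN Λ
#4 (-3,-12): internal coord -3 + (-12)·β' = +0.6333; +0.6333 ∉ [-1.2, 0.2) → out
#5 (-1,-5): internal coord -1 + (-5)·β' = +0.5139; +0.5139 ∉ [-1.2, 0.2) → out
#6 (-2,-9): internal coord -2 + (-9)·β' = +0.7250; +0.7250 ∉ [-1.2, 0.2) → out
#7 (0,5): internal coord 0 + (5)·β' = -1.5139; -1.5139 ∉ [-1.2, 0.2) → out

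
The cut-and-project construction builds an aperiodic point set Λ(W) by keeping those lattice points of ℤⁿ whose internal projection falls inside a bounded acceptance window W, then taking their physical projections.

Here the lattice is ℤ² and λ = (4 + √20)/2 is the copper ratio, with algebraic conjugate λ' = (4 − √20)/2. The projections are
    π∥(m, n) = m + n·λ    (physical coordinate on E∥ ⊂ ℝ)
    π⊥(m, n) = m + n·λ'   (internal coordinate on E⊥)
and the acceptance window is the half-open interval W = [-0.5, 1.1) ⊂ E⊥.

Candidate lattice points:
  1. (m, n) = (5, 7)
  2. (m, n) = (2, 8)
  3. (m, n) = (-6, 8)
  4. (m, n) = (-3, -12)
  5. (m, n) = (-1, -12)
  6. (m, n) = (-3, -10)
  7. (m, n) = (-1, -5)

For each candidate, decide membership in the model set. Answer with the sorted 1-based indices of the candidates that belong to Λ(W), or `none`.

2, 4, 7

Compute λ' = (4−√20)/2 = -0.236068, so π⊥(m,n) = m -0.236068·n.
candidate 1: (m,n)=(5,7) → π∥ = 5+7·λ ≈ 34.652476, π⊥ = 5+7·λ' ≈ 3.347524 ∉ [-0.5, 1.1) ⇒ out
candidate 2: (m,n)=(2,8) → π∥ = 2+8·λ ≈ 35.888544, π⊥ = 2+8·λ' ≈ 0.111456 ∈ [-0.5, 1.1) ⇒ IN Λ
candidate 3: (m,n)=(-6,8) → π∥ = -6+8·λ ≈ 27.888544, π⊥ = -6+8·λ' ≈ -7.888544 ∉ [-0.5, 1.1) ⇒ out
candidate 4: (m,n)=(-3,-12) → π∥ = -3-12·λ ≈ -53.832816, π⊥ = -3-12·λ' ≈ -0.167184 ∈ [-0.5, 1.1) ⇒ IN Λ
candidate 5: (m,n)=(-1,-12) → π∥ = -1-12·λ ≈ -51.832816, π⊥ = -1-12·λ' ≈ 1.832816 ∉ [-0.5, 1.1) ⇒ out
candidate 6: (m,n)=(-3,-10) → π∥ = -3-10·λ ≈ -45.360680, π⊥ = -3-10·λ' ≈ -0.639320 ∉ [-0.5, 1.1) ⇒ out
candidate 7: (m,n)=(-1,-5) → π∥ = -1-5·λ ≈ -22.180340, π⊥ = -1-5·λ' ≈ 0.180340 ∈ [-0.5, 1.1) ⇒ IN Λ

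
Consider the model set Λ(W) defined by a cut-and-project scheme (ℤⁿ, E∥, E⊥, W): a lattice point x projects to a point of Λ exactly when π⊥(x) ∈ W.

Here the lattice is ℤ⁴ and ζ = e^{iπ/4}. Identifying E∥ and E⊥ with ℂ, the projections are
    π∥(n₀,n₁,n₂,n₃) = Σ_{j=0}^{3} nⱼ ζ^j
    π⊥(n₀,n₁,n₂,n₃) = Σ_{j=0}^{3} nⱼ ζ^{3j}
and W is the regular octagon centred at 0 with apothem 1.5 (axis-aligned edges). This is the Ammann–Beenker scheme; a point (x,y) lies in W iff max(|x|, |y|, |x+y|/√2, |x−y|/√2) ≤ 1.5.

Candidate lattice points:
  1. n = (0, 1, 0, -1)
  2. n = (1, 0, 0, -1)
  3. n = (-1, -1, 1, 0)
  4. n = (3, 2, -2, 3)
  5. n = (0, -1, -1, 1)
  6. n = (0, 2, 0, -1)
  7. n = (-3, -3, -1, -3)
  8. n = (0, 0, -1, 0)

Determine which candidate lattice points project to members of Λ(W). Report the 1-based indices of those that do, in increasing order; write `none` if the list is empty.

1, 2, 8

π⊥(n) = n₀ + n₁ζ³ + n₂ζ⁶ + n₃ζ⁹ where ζ = e^{iπ/4}.
candidate 1: n = (0, 1, 0, -1) → π⊥ ≈ (-1.41421, +0.00000); max(|x|,|y|,|x±y|/√2) = 1.41421 ≤ 1.5 ⇒ ∈ W
candidate 2: n = (1, 0, 0, -1) → π⊥ ≈ (+0.29289, -0.70711); max(|x|,|y|,|x±y|/√2) = 0.70711 ≤ 1.5 ⇒ ∈ W
candidate 3: n = (-1, -1, 1, 0) → π⊥ ≈ (-0.29289, -1.70711); max(|x|,|y|,|x±y|/√2) = 1.70711 > 1.5 ⇒ ∉ W
candidate 4: n = (3, 2, -2, 3) → π⊥ ≈ (+3.70711, +5.53553); max(|x|,|y|,|x±y|/√2) = 6.53553 > 1.5 ⇒ ∉ W
candidate 5: n = (0, -1, -1, 1) → π⊥ ≈ (+1.41421, +1.00000); max(|x|,|y|,|x±y|/√2) = 1.70711 > 1.5 ⇒ ∉ W
candidate 6: n = (0, 2, 0, -1) → π⊥ ≈ (-2.12132, +0.70711); max(|x|,|y|,|x±y|/√2) = 2.12132 > 1.5 ⇒ ∉ W
candidate 7: n = (-3, -3, -1, -3) → π⊥ ≈ (-3.00000, -3.24264); max(|x|,|y|,|x±y|/√2) = 4.41421 > 1.5 ⇒ ∉ W
candidate 8: n = (0, 0, -1, 0) → π⊥ ≈ (+0.00000, +1.00000); max(|x|,|y|,|x±y|/√2) = 1.00000 ≤ 1.5 ⇒ ∈ W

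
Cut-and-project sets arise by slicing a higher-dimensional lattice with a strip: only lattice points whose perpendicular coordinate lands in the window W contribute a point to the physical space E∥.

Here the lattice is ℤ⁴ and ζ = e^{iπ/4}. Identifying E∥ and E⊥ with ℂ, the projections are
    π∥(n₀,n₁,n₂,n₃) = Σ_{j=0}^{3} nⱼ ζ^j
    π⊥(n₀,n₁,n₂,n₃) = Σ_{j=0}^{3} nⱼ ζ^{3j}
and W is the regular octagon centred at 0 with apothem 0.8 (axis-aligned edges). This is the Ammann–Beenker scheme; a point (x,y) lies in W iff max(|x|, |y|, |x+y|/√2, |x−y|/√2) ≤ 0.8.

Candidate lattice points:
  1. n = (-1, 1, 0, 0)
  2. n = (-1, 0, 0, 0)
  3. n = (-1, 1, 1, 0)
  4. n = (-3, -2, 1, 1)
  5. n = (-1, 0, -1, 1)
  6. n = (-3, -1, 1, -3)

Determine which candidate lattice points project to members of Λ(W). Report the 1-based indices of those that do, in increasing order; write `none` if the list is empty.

Internal map: ζ^{3j} for j=0..3 gives (1,0), (−√2/2,√2/2), (0,−1), (√2/2,√2/2).
#1 (-1, 1, 0, 0): internal (-1.707107, 0.707107); octagon support 1.707107 vs apothem 0.8 → ∉ W
#2 (-1, 0, 0, 0): internal (-1.000000, 0.000000); octagon support 1.000000 vs apothem 0.8 → ∉ W
#3 (-1, 1, 1, 0): internal (-1.707107, -0.292893); octagon support 1.707107 vs apothem 0.8 → ∉ W
#4 (-3, -2, 1, 1): internal (-0.878680, -1.707107); octagon support 1.828427 vs apothem 0.8 → ∉ W
#5 (-1, 0, -1, 1): internal (-0.292893, 1.707107); octagon support 1.707107 vs apothem 0.8 → ∉ W
#6 (-3, -1, 1, -3): internal (-4.414214, -3.828427); octagon support 5.828427 vs apothem 0.8 → ∉ W

none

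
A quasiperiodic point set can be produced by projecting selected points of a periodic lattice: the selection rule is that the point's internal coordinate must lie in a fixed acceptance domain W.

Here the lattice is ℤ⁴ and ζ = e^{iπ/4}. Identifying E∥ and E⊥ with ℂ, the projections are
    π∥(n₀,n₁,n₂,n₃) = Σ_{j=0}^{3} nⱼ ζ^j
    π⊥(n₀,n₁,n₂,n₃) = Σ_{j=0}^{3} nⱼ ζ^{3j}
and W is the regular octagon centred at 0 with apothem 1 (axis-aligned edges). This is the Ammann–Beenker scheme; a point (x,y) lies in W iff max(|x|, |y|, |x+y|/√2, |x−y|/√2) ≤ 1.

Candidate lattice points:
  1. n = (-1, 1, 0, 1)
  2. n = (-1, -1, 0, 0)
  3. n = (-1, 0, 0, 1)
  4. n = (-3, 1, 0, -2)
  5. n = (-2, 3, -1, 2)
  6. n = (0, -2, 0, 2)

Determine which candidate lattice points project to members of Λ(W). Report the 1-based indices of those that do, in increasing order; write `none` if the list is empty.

Internal map: ζ^{3j} for j=0..3 gives (1,0), (−√2/2,√2/2), (0,−1), (√2/2,√2/2).
#1 (-1, 1, 0, 1): internal (-1.0000, 1.4142); octagon support 1.7071 vs apothem 1 → ∉ W
#2 (-1, -1, 0, 0): internal (-0.2929, -0.7071); octagon support 0.7071 vs apothem 1 → ∈ W
#3 (-1, 0, 0, 1): internal (-0.2929, 0.7071); octagon support 0.7071 vs apothem 1 → ∈ W
#4 (-3, 1, 0, -2): internal (-5.1213, -0.7071); octagon support 5.1213 vs apothem 1 → ∉ W
#5 (-2, 3, -1, 2): internal (-2.7071, 4.5355); octagon support 5.1213 vs apothem 1 → ∉ W
#6 (0, -2, 0, 2): internal (2.8284, 0.0000); octagon support 2.8284 vs apothem 1 → ∉ W

2, 3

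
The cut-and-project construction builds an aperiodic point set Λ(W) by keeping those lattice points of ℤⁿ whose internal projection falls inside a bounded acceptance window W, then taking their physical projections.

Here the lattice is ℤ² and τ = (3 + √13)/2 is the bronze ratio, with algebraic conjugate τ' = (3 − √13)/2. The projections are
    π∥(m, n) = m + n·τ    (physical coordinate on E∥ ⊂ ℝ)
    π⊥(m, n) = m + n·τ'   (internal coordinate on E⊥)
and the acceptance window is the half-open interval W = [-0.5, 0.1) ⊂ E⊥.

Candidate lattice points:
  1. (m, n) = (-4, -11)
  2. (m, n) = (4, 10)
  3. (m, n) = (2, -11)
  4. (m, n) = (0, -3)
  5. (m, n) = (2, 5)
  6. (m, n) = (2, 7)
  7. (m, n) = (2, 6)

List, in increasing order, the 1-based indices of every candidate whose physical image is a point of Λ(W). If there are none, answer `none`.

Compute τ' = (3−√13)/2 = -0.302776, so π⊥(m,n) = m -0.302776·n.
candidate 1: (m,n)=(-4,-11) → π∥ = -4-11·τ ≈ -40.330532, π⊥ = -4-11·τ' ≈ -0.669468 ∉ [-0.5, 0.1) ⇒ out
candidate 2: (m,n)=(4,10) → π∥ = 4+10·τ ≈ 37.027756, π⊥ = 4+10·τ' ≈ 0.972244 ∉ [-0.5, 0.1) ⇒ out
candidate 3: (m,n)=(2,-11) → π∥ = 2-11·τ ≈ -34.330532, π⊥ = 2-11·τ' ≈ 5.330532 ∉ [-0.5, 0.1) ⇒ out
candidate 4: (m,n)=(0,-3) → π∥ = 0-3·τ ≈ -9.908327, π⊥ = 0-3·τ' ≈ 0.908327 ∉ [-0.5, 0.1) ⇒ out
candidate 5: (m,n)=(2,5) → π∥ = 2+5·τ ≈ 18.513878, π⊥ = 2+5·τ' ≈ 0.486122 ∉ [-0.5, 0.1) ⇒ out
candidate 6: (m,n)=(2,7) → π∥ = 2+7·τ ≈ 25.119429, π⊥ = 2+7·τ' ≈ -0.119429 ∈ [-0.5, 0.1) ⇒ IN Λ
candidate 7: (m,n)=(2,6) → π∥ = 2+6·τ ≈ 21.816654, π⊥ = 2+6·τ' ≈ 0.183346 ∉ [-0.5, 0.1) ⇒ out

6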